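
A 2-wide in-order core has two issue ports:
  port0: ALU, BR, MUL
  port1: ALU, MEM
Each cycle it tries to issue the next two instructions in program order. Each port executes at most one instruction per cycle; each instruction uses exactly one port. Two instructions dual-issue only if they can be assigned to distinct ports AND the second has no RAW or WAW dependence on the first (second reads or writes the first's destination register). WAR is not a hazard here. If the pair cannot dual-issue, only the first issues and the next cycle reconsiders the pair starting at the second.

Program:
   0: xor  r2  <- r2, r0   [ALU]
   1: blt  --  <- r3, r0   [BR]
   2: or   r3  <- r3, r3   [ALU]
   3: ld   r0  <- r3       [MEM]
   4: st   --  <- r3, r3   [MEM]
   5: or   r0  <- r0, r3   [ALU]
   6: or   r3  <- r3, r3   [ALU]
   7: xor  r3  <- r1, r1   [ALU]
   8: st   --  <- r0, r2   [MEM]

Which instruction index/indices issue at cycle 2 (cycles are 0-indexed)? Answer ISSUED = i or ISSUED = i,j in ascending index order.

ISSUED = 3

[0] i0,i1  xor.ALU/blt.BR  -- pair
[1] i2  or.ALU  -- RAW r3
[2] i3  ld.MEM  -- no-port MEM/MEM
[3] i4,i5  st.MEM/or.ALU  -- pair
[4] i6  or.ALU  -- WAW r3
[5] i7,i8  xor.ALU/st.MEM  -- pair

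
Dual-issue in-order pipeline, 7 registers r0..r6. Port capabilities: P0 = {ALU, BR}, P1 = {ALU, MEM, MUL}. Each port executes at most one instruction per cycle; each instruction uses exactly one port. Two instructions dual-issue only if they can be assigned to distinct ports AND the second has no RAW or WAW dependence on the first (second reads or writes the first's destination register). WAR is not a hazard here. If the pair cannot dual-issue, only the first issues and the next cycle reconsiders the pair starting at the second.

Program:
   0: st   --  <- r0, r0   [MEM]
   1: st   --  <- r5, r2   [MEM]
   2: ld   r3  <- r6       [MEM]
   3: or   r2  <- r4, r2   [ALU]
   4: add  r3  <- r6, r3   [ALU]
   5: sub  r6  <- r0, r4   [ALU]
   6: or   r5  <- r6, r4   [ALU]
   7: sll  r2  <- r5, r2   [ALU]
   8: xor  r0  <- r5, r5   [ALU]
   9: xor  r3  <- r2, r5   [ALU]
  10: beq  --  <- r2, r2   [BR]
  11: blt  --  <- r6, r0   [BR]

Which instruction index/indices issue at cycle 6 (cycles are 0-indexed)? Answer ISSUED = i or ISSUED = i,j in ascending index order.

ISSUED = 9,10

0. st.MEM @i0  | no-port MEM/MEM
1. st.MEM @i1  | no-port MEM/MEM
2. ld.MEM or.ALU @i2,i3  | 2-wide
3. add.ALU sub.ALU @i4,i5  | 2-wide
4. or.ALU @i6  | RAW r5
5. sll.ALU xor.ALU @i7,i8  | 2-wide
6. xor.ALU beq.BR @i9,i10  | 2-wide
7. blt.BR @i11  | tail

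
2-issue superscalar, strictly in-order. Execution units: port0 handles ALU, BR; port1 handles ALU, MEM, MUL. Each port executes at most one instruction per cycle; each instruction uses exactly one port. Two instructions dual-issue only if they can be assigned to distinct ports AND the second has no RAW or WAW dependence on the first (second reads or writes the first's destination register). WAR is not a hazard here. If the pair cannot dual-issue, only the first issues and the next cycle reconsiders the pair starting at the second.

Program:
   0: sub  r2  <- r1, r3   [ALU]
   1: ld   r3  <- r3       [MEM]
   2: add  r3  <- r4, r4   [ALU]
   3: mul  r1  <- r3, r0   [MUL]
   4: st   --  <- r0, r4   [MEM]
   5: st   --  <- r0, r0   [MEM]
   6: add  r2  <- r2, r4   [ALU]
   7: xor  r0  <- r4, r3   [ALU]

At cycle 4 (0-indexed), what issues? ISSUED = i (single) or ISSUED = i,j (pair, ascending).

t=0 i0,i1:sub.ALU+ld.MEM ; dual
t=1 i2:add.ALU ; RAW r3
t=2 i3:mul.MUL ; no-port MUL/MEM
t=3 i4:st.MEM ; no-port MEM/MEM
t=4 i5,i6:st.MEM+add.ALU ; dual
t=5 i7:xor.ALU ; tail

ISSUED = 5,6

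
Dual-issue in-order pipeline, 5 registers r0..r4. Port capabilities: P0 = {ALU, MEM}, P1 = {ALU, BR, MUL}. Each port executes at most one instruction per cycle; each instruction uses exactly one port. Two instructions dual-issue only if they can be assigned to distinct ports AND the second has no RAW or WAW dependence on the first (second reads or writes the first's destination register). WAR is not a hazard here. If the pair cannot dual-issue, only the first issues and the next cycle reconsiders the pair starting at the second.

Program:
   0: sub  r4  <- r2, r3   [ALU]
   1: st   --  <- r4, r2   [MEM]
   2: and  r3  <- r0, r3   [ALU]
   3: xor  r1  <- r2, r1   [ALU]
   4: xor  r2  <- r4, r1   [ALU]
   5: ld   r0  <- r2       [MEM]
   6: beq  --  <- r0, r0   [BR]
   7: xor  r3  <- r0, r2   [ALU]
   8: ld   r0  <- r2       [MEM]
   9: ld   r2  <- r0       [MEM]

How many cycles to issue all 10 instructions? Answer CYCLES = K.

CYCLES = 8

#0 head=0: sub i0 RAW r4
#1 head=1: st;and i1&i2 dual
#2 head=3: xor i3 RAW r1
#3 head=4: xor i4 RAW r2
#4 head=5: ld i5 RAW r0
#5 head=6: beq;xor i6&i7 dual
#6 head=8: ld i8 no-port MEM/MEM
#7 head=9: ld i9 tail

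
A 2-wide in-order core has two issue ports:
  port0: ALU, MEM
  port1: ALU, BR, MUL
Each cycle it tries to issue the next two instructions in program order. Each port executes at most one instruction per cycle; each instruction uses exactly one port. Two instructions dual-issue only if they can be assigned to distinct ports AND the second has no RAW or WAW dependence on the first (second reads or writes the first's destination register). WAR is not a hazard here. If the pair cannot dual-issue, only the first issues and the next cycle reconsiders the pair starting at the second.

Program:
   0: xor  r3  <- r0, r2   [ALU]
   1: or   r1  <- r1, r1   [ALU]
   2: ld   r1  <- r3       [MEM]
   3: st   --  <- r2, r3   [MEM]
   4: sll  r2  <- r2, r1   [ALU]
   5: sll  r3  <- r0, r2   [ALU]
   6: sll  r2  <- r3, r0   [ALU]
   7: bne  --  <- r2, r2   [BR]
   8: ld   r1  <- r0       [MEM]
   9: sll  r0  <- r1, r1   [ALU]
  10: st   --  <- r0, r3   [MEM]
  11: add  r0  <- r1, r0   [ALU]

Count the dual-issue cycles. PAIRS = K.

#0 head=0: xor+or i0&i1 2-wide
#1 head=2: ld i2 no-port MEM/MEM
#2 head=3: st+sll i3&i4 2-wide
#3 head=5: sll i5 RAW r3
#4 head=6: sll i6 RAW r2
#5 head=7: bne+ld i7&i8 2-wide
#6 head=9: sll i9 RAW r0
#7 head=10: st+add i10&i11 2-wide

PAIRS = 4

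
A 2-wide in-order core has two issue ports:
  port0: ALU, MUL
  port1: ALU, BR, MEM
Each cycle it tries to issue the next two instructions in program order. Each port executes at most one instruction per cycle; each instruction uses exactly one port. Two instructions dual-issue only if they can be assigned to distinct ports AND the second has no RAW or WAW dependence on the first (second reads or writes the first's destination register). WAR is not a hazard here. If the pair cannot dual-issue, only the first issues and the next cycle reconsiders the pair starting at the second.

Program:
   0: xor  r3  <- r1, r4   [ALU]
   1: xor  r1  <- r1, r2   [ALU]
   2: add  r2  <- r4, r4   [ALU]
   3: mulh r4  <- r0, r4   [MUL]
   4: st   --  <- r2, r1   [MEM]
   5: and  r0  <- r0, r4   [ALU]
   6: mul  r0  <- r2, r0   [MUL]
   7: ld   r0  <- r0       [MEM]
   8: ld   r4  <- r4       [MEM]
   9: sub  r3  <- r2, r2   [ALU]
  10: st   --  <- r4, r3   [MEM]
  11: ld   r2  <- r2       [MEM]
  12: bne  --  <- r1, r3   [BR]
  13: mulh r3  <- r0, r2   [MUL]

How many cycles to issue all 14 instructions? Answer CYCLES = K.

#0 head=0: xor.ALU xor.ALU i0,i1 dual
#1 head=2: add.ALU mulh.MUL i2,i3 dual
#2 head=4: st.MEM and.ALU i4,i5 dual
#3 head=6: mul.MUL i6 RAW+WAW r0
#4 head=7: ld.MEM i7 no-port MEM/MEM
#5 head=8: ld.MEM sub.ALU i8,i9 dual
#6 head=10: st.MEM i10 no-port MEM/MEM
#7 head=11: ld.MEM i11 no-port MEM/BR
#8 head=12: bne.BR mulh.MUL i12,i13 dual

CYCLES = 9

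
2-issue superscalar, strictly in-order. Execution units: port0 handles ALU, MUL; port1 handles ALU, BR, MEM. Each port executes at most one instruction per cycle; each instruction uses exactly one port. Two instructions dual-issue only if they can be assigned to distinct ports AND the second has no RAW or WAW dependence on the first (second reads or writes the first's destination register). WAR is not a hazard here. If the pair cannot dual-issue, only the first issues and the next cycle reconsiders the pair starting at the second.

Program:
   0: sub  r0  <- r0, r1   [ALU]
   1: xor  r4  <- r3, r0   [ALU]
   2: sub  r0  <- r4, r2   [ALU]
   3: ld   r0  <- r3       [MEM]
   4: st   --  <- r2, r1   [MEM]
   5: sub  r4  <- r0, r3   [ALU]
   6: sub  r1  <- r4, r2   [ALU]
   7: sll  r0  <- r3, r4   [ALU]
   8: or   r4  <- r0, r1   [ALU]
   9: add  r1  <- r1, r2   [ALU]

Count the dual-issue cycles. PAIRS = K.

  cy0 -> i0 (sub) RAW r0
  cy1 -> i1 (xor) RAW r4
  cy2 -> i2 (sub) WAW r0
  cy3 -> i3 (ld) no-port MEM/MEM
  cy4 -> i4,i5 (st;sub) pair
  cy5 -> i6,i7 (sub;sll) pair
  cy6 -> i8,i9 (or;add) pair

PAIRS = 3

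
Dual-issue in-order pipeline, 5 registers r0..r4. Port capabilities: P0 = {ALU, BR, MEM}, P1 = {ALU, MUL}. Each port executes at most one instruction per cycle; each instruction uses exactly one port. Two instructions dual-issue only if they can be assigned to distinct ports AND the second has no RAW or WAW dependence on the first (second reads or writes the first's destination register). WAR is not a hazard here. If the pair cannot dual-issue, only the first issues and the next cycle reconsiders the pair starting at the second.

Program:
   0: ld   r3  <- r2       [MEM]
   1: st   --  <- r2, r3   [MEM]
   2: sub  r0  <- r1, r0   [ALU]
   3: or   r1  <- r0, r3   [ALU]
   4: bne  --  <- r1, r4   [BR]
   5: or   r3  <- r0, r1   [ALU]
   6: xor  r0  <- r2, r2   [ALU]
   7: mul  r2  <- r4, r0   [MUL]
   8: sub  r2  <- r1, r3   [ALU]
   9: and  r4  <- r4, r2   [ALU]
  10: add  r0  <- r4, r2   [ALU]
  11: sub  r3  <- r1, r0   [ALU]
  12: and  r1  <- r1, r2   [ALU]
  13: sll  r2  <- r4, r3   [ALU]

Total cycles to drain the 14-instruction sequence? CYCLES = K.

[0] i0  ld  -- no-port MEM/MEM
[1] i1+i2  st/sub  -- 2-wide
[2] i3  or  -- RAW r1
[3] i4+i5  bne/or  -- 2-wide
[4] i6  xor  -- RAW r0
[5] i7  mul  -- WAW r2
[6] i8  sub  -- RAW r2
[7] i9  and  -- RAW r4
[8] i10  add  -- RAW r0
[9] i11+i12  sub/and  -- 2-wide
[10] i13  sll  -- tail

CYCLES = 11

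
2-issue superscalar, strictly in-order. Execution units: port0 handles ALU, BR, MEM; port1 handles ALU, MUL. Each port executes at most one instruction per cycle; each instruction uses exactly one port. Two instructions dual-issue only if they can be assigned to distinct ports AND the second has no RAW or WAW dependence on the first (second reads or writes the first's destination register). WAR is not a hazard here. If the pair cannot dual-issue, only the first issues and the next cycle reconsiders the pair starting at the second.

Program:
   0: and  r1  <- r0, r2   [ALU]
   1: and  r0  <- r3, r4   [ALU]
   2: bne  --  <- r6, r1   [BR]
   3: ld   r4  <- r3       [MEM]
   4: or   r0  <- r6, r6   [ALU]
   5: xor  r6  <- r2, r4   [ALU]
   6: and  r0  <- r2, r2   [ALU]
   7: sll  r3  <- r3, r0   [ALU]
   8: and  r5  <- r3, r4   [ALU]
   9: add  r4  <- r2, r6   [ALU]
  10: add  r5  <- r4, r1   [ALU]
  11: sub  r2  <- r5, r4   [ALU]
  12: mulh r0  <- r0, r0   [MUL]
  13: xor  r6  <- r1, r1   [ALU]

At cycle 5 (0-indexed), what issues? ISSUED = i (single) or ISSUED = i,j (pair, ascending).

ISSUED = 8,9

[0] i0/i1  and;and  -- dual
[1] i2  bne  -- no-port BR/MEM
[2] i3/i4  ld;or  -- dual
[3] i5/i6  xor;and  -- dual
[4] i7  sll  -- RAW r3
[5] i8/i9  and;add  -- dual
[6] i10  add  -- RAW r5
[7] i11/i12  sub;mulh  -- dual
[8] i13  xor  -- tail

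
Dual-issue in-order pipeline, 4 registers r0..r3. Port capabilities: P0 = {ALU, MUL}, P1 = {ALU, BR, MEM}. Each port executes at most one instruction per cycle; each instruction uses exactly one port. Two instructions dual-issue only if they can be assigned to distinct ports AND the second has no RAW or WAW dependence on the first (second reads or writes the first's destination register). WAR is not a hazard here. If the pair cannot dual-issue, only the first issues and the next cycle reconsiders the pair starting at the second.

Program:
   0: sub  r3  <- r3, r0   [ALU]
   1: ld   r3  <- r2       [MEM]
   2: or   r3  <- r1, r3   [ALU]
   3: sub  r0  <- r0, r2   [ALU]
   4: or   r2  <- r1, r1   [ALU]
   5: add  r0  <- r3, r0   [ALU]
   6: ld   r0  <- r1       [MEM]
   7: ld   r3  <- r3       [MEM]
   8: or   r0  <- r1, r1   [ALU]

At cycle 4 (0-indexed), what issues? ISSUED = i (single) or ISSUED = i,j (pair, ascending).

#0 head=0: sub i0 WAW r3
#1 head=1: ld i1 RAW+WAW r3
#2 head=2: or/sub i2/i3 pair
#3 head=4: or/add i4/i5 pair
#4 head=6: ld i6 no-port MEM/MEM
#5 head=7: ld/or i7/i8 pair

ISSUED = 6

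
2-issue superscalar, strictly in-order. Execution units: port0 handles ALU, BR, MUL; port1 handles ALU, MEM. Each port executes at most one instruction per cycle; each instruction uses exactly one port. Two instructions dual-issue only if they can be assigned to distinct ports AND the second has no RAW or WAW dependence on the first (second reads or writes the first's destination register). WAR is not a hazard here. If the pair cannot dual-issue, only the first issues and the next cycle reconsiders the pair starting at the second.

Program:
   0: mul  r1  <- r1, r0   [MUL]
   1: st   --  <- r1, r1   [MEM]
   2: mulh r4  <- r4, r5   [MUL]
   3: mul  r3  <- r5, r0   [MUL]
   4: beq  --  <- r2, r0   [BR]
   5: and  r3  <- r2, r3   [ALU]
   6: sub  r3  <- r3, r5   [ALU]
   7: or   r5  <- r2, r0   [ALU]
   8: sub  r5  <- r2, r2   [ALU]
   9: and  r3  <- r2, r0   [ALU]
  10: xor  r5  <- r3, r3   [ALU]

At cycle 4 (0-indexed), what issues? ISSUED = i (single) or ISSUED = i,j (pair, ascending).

t=0 i0:mul ; RAW r1
t=1 i1/i2:st+mulh ; pair
t=2 i3:mul ; no-port MUL/BR
t=3 i4/i5:beq+and ; pair
t=4 i6/i7:sub+or ; pair
t=5 i8/i9:sub+and ; pair
t=6 i10:xor ; tail

ISSUED = 6,7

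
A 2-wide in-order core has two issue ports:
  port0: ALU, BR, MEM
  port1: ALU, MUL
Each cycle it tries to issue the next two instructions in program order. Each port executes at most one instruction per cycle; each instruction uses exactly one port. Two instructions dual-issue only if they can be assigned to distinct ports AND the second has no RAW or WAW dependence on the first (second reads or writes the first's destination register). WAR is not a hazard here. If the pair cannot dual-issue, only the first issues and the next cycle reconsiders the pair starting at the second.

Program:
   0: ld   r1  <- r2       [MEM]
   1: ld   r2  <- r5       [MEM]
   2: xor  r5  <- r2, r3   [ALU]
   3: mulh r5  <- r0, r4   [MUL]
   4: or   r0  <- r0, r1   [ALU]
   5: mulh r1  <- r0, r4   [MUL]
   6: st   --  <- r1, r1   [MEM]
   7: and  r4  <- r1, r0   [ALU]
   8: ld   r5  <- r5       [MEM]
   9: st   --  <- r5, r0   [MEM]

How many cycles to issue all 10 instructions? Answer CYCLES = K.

[0] i0  ld  -- no-port MEM/MEM
[1] i1  ld  -- RAW r2
[2] i2  xor  -- WAW r5
[3] i3,i4  mulh/or  -- dual
[4] i5  mulh  -- RAW r1
[5] i6,i7  st/and  -- dual
[6] i8  ld  -- no-port MEM/MEM
[7] i9  st  -- tail

CYCLES = 8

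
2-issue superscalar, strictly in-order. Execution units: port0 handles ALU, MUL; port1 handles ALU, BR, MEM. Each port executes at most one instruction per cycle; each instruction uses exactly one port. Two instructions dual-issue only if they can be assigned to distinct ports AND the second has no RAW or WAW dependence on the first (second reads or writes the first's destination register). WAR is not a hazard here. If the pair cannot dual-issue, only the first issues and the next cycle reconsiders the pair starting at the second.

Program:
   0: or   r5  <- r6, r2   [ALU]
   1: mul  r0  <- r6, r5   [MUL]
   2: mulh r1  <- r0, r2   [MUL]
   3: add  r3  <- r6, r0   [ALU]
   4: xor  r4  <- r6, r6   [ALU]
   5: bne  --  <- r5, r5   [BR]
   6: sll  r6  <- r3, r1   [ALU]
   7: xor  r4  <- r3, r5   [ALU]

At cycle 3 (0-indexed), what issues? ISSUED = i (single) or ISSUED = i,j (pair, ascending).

ISSUED = 4,5

c0: i0 or.ALU  RAW r5
c1: i1 mul.MUL  no-port MUL/MUL
c2: i2,i3 mulh.MUL/add.ALU  pair
c3: i4,i5 xor.ALU/bne.BR  pair
c4: i6,i7 sll.ALU/xor.ALU  pair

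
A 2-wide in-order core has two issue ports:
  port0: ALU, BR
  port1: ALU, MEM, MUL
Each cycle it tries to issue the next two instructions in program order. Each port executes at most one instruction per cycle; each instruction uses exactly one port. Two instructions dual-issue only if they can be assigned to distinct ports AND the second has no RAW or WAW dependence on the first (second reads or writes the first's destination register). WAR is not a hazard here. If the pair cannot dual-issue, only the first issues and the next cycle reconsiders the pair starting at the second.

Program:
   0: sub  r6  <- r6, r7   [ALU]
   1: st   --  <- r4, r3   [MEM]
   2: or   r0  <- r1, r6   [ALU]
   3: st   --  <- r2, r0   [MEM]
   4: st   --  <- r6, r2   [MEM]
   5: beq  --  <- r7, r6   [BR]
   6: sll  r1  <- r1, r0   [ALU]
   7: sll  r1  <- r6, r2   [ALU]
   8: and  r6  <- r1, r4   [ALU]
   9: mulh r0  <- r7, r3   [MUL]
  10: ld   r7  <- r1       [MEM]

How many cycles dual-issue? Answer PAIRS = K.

#0 head=0: sub+st i0/i1 pair
#1 head=2: or i2 RAW r0
#2 head=3: st i3 no-port MEM/MEM
#3 head=4: st+beq i4/i5 pair
#4 head=6: sll i6 WAW r1
#5 head=7: sll i7 RAW r1
#6 head=8: and+mulh i8/i9 pair
#7 head=10: ld i10 tail

PAIRS = 3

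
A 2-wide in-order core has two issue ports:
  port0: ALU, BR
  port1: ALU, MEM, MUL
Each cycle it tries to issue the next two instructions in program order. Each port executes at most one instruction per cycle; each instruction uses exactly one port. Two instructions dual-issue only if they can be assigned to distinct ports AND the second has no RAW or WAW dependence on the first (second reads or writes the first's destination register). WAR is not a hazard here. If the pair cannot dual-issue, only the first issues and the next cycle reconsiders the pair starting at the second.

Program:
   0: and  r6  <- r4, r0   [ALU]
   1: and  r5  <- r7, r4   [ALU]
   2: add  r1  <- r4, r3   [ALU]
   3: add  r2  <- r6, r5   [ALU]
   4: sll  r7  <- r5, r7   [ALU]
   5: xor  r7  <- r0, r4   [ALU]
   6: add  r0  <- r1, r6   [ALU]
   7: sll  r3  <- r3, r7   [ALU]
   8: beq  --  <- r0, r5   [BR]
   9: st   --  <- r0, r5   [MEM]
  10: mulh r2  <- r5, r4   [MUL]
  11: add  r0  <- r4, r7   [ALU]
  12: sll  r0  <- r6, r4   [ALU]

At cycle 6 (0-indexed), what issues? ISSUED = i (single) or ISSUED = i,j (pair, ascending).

ISSUED = 10,11

c0: i0+i1 and.ALU;and.ALU  pair
c1: i2+i3 add.ALU;add.ALU  pair
c2: i4 sll.ALU  WAW r7
c3: i5+i6 xor.ALU;add.ALU  pair
c4: i7+i8 sll.ALU;beq.BR  pair
c5: i9 st.MEM  no-port MEM/MUL
c6: i10+i11 mulh.MUL;add.ALU  pair
c7: i12 sll.ALU  tail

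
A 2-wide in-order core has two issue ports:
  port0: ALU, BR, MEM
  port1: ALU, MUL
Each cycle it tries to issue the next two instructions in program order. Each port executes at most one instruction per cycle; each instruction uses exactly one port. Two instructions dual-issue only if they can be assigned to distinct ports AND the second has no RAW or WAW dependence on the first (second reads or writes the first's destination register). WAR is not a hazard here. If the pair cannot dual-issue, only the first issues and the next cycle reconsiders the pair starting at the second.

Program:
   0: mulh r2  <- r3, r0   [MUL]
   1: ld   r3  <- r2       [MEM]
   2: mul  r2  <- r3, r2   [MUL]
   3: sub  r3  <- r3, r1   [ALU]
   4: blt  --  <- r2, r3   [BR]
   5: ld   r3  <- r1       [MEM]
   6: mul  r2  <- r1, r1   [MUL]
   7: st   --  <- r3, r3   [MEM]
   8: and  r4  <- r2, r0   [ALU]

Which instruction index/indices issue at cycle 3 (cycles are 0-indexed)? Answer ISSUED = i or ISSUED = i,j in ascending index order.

0. mulh.MUL @i0  | RAW r2
1. ld.MEM @i1  | RAW r3
2. mul.MUL;sub.ALU @i2+i3  | dual
3. blt.BR @i4  | no-port BR/MEM
4. ld.MEM;mul.MUL @i5+i6  | dual
5. st.MEM;and.ALU @i7+i8  | dual

ISSUED = 4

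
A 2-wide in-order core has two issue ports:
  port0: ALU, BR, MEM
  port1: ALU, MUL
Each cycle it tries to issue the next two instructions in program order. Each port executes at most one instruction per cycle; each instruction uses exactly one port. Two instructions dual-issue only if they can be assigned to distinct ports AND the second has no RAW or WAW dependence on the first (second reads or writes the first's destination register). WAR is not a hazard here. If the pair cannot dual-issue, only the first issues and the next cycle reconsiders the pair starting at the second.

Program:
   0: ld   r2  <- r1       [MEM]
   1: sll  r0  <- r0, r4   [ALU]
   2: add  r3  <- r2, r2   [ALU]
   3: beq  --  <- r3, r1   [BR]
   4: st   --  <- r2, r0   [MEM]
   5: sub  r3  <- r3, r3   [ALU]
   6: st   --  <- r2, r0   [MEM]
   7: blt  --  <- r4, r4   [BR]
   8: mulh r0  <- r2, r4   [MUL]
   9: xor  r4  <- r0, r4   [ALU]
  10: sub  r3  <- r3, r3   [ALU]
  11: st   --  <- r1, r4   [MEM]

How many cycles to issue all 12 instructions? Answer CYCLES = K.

c0: i0/i1 ld;sll  pair
c1: i2 add  RAW r3
c2: i3 beq  no-port BR/MEM
c3: i4/i5 st;sub  pair
c4: i6 st  no-port MEM/BR
c5: i7/i8 blt;mulh  pair
c6: i9/i10 xor;sub  pair
c7: i11 st  tail

CYCLES = 8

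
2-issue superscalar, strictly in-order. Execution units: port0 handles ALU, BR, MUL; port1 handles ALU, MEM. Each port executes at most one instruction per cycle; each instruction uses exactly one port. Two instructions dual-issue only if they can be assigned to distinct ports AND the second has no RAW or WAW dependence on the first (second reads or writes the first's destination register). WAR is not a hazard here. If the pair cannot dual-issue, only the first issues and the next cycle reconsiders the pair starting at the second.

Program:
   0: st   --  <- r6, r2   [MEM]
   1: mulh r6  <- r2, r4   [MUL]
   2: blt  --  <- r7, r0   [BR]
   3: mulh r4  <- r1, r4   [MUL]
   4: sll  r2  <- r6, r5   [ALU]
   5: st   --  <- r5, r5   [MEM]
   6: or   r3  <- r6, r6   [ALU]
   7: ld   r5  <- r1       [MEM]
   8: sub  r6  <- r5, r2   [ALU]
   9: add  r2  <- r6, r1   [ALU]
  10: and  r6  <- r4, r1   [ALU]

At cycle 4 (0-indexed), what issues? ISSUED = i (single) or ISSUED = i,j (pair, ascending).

ISSUED = 7

  cy0 -> i0&i1 (st;mulh) dual
  cy1 -> i2 (blt) no-port BR/MUL
  cy2 -> i3&i4 (mulh;sll) dual
  cy3 -> i5&i6 (st;or) dual
  cy4 -> i7 (ld) RAW r5
  cy5 -> i8 (sub) RAW r6
  cy6 -> i9&i10 (add;and) dual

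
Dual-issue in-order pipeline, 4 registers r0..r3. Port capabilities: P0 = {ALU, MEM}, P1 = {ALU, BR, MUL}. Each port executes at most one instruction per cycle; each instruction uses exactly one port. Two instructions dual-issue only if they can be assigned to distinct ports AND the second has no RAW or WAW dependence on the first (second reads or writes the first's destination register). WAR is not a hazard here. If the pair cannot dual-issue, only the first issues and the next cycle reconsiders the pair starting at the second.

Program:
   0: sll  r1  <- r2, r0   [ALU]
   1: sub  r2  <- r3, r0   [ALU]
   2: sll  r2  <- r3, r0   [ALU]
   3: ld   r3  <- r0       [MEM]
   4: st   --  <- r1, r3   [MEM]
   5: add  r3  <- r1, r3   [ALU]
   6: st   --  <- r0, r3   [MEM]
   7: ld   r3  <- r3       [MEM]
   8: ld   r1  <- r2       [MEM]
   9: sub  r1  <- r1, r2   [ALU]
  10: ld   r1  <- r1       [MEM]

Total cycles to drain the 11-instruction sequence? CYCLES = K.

CYCLES = 8

c0: i0+i1 sll.ALU sub.ALU  pair
c1: i2+i3 sll.ALU ld.MEM  pair
c2: i4+i5 st.MEM add.ALU  pair
c3: i6 st.MEM  no-port MEM/MEM
c4: i7 ld.MEM  no-port MEM/MEM
c5: i8 ld.MEM  RAW+WAW r1
c6: i9 sub.ALU  RAW+WAW r1
c7: i10 ld.MEM  tail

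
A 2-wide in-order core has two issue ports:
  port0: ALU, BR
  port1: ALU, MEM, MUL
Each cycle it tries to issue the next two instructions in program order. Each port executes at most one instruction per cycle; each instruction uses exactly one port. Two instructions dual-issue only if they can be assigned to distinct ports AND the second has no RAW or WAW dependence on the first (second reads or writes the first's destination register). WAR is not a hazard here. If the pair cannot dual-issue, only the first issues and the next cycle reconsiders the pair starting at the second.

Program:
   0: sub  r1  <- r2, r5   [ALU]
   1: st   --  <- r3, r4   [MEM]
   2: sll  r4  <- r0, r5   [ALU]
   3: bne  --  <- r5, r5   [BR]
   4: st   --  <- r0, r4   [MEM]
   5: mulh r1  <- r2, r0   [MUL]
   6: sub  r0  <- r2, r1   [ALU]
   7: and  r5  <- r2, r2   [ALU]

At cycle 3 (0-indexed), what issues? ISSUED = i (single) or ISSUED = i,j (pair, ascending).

c0: i0&i1 sub st  pair
c1: i2&i3 sll bne  pair
c2: i4 st  no-port MEM/MUL
c3: i5 mulh  RAW r1
c4: i6&i7 sub and  pair

ISSUED = 5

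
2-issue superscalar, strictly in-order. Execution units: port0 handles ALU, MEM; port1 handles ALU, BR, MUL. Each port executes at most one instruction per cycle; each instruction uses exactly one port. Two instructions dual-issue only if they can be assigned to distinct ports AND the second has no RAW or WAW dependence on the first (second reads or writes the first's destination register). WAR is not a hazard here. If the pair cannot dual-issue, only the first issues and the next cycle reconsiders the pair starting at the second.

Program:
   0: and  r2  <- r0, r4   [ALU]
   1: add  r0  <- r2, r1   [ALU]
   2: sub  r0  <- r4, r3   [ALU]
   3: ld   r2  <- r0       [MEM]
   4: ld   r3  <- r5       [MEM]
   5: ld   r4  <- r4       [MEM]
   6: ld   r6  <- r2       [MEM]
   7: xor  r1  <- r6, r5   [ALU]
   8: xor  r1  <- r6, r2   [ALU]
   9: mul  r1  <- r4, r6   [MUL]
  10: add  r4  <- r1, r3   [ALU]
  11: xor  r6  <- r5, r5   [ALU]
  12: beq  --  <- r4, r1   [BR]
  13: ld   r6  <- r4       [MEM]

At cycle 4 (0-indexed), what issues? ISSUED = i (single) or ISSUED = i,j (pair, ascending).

ISSUED = 4

[0] i0  and.ALU  -- RAW r2
[1] i1  add.ALU  -- WAW r0
[2] i2  sub.ALU  -- RAW r0
[3] i3  ld.MEM  -- no-port MEM/MEM
[4] i4  ld.MEM  -- no-port MEM/MEM
[5] i5  ld.MEM  -- no-port MEM/MEM
[6] i6  ld.MEM  -- RAW r6
[7] i7  xor.ALU  -- WAW r1
[8] i8  xor.ALU  -- WAW r1
[9] i9  mul.MUL  -- RAW r1
[10] i10+i11  add.ALU/xor.ALU  -- dual
[11] i12+i13  beq.BR/ld.MEM  -- dual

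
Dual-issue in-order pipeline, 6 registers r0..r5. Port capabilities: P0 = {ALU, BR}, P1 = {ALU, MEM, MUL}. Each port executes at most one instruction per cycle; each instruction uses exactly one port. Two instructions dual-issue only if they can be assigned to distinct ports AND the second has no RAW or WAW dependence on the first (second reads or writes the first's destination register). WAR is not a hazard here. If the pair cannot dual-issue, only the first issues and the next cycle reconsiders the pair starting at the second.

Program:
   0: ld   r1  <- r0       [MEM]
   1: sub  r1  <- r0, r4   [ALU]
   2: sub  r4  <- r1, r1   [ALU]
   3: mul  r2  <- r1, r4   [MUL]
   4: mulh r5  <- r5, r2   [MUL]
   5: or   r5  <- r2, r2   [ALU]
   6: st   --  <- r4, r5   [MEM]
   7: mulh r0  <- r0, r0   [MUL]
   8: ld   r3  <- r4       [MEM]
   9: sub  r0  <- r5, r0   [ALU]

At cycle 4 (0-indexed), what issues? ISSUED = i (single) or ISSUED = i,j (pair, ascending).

c0: i0 ld  WAW r1
c1: i1 sub  RAW r1
c2: i2 sub  RAW r4
c3: i3 mul  no-port MUL/MUL
c4: i4 mulh  WAW r5
c5: i5 or  RAW r5
c6: i6 st  no-port MEM/MUL
c7: i7 mulh  no-port MUL/MEM
c8: i8/i9 ld;sub  dual

ISSUED = 4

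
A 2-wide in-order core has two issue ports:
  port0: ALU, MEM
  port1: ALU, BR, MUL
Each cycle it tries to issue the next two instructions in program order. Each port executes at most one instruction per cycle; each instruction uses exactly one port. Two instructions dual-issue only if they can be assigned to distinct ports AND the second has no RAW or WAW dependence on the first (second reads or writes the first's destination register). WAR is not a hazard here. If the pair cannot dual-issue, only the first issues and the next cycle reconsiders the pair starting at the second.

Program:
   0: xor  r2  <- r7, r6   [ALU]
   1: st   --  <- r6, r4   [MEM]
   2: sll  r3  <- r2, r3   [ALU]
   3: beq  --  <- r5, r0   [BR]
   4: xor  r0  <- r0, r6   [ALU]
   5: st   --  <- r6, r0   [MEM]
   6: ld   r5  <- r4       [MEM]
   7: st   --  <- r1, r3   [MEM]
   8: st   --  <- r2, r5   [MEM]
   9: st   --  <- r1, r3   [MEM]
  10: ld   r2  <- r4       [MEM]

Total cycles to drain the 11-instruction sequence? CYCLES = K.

  cy0 -> i0+i1 (xor+st) dual
  cy1 -> i2+i3 (sll+beq) dual
  cy2 -> i4 (xor) RAW r0
  cy3 -> i5 (st) no-port MEM/MEM
  cy4 -> i6 (ld) no-port MEM/MEM
  cy5 -> i7 (st) no-port MEM/MEM
  cy6 -> i8 (st) no-port MEM/MEM
  cy7 -> i9 (st) no-port MEM/MEM
  cy8 -> i10 (ld) tail

CYCLES = 9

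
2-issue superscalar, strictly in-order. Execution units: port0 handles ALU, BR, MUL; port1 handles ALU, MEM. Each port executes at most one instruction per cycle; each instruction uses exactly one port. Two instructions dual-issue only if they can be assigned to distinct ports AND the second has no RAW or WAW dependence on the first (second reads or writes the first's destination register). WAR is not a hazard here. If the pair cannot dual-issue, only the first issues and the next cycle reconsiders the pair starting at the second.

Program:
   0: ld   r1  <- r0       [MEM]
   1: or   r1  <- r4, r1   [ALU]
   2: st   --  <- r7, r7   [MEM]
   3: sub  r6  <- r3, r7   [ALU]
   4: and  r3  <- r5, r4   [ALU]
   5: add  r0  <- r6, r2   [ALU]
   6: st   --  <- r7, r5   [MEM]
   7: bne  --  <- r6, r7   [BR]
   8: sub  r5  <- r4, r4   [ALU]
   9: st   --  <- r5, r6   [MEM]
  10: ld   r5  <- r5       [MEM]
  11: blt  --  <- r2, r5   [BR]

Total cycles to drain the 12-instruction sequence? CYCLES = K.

CYCLES = 8

#0 head=0: ld.MEM i0 RAW+WAW r1
#1 head=1: or.ALU+st.MEM i1,i2 dual
#2 head=3: sub.ALU+and.ALU i3,i4 dual
#3 head=5: add.ALU+st.MEM i5,i6 dual
#4 head=7: bne.BR+sub.ALU i7,i8 dual
#5 head=9: st.MEM i9 no-port MEM/MEM
#6 head=10: ld.MEM i10 RAW r5
#7 head=11: blt.BR i11 tail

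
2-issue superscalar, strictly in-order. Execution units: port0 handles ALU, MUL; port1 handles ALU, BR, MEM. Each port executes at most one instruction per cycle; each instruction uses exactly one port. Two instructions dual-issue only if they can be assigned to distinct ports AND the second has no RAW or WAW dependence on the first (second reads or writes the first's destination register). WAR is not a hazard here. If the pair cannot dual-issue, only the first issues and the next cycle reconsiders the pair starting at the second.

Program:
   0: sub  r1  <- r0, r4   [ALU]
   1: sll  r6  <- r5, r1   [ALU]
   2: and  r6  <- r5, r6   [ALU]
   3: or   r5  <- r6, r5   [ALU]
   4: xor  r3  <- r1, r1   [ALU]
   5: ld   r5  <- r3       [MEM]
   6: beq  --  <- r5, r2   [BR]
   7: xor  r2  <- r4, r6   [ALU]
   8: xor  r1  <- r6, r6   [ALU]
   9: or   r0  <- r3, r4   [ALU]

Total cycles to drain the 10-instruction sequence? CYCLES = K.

t=0 i0:sub.ALU ; RAW r1
t=1 i1:sll.ALU ; RAW+WAW r6
t=2 i2:and.ALU ; RAW r6
t=3 i3&i4:or.ALU xor.ALU ; dual
t=4 i5:ld.MEM ; no-port MEM/BR
t=5 i6&i7:beq.BR xor.ALU ; dual
t=6 i8&i9:xor.ALU or.ALU ; dual

CYCLES = 7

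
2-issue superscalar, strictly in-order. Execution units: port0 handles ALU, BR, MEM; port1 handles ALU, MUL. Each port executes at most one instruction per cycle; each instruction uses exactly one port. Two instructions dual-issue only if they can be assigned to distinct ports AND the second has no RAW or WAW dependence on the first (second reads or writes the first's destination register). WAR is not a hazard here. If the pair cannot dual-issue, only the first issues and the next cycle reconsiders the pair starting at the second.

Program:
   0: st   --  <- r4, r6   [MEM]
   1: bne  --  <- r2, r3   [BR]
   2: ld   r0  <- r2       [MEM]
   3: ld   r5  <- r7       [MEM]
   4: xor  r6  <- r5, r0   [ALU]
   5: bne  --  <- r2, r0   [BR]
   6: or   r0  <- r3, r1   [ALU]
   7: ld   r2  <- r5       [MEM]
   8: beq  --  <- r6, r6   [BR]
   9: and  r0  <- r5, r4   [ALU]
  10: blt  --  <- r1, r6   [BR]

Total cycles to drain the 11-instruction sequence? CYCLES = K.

  cy0 -> i0 (st) no-port MEM/BR
  cy1 -> i1 (bne) no-port BR/MEM
  cy2 -> i2 (ld) no-port MEM/MEM
  cy3 -> i3 (ld) RAW r5
  cy4 -> i4&i5 (xor/bne) dual
  cy5 -> i6&i7 (or/ld) dual
  cy6 -> i8&i9 (beq/and) dual
  cy7 -> i10 (blt) tail

CYCLES = 8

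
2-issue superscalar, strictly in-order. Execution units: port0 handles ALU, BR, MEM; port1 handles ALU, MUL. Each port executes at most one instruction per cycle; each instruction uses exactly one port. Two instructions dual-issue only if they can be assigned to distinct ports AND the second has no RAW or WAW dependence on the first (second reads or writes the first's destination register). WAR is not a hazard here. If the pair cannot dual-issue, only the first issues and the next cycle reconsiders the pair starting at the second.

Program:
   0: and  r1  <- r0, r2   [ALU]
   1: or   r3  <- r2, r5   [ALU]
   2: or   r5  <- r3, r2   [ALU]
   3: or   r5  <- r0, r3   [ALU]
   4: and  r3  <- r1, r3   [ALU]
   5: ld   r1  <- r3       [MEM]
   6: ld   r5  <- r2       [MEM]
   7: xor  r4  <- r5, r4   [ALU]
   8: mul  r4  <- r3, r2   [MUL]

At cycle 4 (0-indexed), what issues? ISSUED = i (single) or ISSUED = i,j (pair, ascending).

#0 head=0: and.ALU;or.ALU i0+i1 dual
#1 head=2: or.ALU i2 WAW r5
#2 head=3: or.ALU;and.ALU i3+i4 dual
#3 head=5: ld.MEM i5 no-port MEM/MEM
#4 head=6: ld.MEM i6 RAW r5
#5 head=7: xor.ALU i7 WAW r4
#6 head=8: mul.MUL i8 tail

ISSUED = 6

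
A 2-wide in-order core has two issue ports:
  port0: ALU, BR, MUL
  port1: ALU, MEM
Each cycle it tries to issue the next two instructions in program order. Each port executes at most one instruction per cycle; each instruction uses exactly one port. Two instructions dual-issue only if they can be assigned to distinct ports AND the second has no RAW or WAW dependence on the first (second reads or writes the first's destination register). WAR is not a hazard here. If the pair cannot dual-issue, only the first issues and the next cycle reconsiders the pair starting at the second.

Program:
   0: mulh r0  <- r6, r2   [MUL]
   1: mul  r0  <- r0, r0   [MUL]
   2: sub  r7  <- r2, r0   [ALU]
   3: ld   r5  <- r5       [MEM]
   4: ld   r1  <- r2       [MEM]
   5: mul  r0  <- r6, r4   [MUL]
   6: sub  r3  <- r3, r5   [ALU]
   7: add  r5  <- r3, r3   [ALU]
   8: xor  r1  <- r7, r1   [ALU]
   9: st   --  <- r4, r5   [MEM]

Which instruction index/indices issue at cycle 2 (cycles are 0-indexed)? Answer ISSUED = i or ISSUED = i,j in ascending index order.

0. mulh.MUL @i0  | no-port MUL/MUL
1. mul.MUL @i1  | RAW r0
2. sub.ALU+ld.MEM @i2/i3  | pair
3. ld.MEM+mul.MUL @i4/i5  | pair
4. sub.ALU @i6  | RAW r3
5. add.ALU+xor.ALU @i7/i8  | pair
6. st.MEM @i9  | tail

ISSUED = 2,3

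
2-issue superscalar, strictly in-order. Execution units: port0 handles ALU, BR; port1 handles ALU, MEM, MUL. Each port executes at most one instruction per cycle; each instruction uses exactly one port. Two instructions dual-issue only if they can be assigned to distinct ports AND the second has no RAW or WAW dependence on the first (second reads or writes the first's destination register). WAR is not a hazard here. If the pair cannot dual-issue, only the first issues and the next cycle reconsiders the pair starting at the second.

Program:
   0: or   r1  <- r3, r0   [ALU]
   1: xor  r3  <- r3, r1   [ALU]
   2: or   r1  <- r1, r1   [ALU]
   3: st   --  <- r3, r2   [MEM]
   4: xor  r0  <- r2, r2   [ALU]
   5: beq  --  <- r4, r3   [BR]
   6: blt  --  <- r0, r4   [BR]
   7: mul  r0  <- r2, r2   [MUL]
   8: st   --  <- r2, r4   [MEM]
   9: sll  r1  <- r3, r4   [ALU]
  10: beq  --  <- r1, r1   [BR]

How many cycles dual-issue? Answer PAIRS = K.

PAIRS = 4

c0: i0 or  RAW r1
c1: i1&i2 xor;or  pair
c2: i3&i4 st;xor  pair
c3: i5 beq  no-port BR/BR
c4: i6&i7 blt;mul  pair
c5: i8&i9 st;sll  pair
c6: i10 beq  tail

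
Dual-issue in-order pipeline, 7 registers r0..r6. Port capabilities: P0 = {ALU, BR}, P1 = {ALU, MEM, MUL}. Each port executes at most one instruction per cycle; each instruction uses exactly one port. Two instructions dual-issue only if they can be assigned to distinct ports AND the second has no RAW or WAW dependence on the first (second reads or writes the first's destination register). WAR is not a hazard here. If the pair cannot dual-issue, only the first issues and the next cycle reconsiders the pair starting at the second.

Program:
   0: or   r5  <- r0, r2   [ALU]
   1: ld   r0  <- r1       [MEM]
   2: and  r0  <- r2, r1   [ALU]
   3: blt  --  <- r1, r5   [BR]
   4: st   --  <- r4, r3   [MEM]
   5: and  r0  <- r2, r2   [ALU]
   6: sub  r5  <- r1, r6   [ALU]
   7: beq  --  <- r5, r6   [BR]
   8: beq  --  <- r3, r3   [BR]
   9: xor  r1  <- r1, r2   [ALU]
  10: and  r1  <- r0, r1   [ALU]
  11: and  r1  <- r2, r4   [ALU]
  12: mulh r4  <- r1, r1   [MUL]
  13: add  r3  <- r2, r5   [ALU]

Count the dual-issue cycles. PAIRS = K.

  cy0 -> i0&i1 (or;ld) 2-wide
  cy1 -> i2&i3 (and;blt) 2-wide
  cy2 -> i4&i5 (st;and) 2-wide
  cy3 -> i6 (sub) RAW r5
  cy4 -> i7 (beq) no-port BR/BR
  cy5 -> i8&i9 (beq;xor) 2-wide
  cy6 -> i10 (and) WAW r1
  cy7 -> i11 (and) RAW r1
  cy8 -> i12&i13 (mulh;add) 2-wide

PAIRS = 5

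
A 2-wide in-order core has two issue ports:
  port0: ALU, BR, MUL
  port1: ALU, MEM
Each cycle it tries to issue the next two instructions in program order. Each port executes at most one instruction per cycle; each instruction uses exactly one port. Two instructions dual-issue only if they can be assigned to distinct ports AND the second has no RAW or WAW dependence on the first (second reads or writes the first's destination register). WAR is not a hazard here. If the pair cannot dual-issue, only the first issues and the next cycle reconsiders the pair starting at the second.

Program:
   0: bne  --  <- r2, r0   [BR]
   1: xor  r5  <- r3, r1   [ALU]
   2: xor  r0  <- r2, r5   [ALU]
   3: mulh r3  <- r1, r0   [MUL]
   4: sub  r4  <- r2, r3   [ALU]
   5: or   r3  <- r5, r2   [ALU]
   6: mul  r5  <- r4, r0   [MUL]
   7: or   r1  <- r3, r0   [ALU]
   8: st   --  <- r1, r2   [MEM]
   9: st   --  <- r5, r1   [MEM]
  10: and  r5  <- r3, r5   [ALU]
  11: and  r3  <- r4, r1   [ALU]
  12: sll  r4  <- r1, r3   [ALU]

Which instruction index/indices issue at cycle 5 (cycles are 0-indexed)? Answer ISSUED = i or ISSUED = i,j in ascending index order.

t=0 i0,i1:bne.BR+xor.ALU ; dual
t=1 i2:xor.ALU ; RAW r0
t=2 i3:mulh.MUL ; RAW r3
t=3 i4,i5:sub.ALU+or.ALU ; dual
t=4 i6,i7:mul.MUL+or.ALU ; dual
t=5 i8:st.MEM ; no-port MEM/MEM
t=6 i9,i10:st.MEM+and.ALU ; dual
t=7 i11:and.ALU ; RAW r3
t=8 i12:sll.ALU ; tail

ISSUED = 8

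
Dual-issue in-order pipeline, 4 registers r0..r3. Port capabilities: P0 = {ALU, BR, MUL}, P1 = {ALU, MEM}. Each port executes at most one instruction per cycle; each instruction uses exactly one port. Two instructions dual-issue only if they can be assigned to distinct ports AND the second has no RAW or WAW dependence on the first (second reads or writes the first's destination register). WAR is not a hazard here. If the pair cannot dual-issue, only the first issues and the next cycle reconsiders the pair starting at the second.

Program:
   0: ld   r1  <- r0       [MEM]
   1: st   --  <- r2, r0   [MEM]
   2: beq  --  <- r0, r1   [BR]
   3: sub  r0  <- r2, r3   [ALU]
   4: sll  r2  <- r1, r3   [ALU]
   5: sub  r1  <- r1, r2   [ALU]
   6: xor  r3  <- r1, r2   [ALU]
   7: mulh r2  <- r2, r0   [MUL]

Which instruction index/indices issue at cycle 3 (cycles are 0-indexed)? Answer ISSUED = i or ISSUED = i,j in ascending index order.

#0 head=0: ld.MEM i0 no-port MEM/MEM
#1 head=1: st.MEM+beq.BR i1&i2 dual
#2 head=3: sub.ALU+sll.ALU i3&i4 dual
#3 head=5: sub.ALU i5 RAW r1
#4 head=6: xor.ALU+mulh.MUL i6&i7 dual

ISSUED = 5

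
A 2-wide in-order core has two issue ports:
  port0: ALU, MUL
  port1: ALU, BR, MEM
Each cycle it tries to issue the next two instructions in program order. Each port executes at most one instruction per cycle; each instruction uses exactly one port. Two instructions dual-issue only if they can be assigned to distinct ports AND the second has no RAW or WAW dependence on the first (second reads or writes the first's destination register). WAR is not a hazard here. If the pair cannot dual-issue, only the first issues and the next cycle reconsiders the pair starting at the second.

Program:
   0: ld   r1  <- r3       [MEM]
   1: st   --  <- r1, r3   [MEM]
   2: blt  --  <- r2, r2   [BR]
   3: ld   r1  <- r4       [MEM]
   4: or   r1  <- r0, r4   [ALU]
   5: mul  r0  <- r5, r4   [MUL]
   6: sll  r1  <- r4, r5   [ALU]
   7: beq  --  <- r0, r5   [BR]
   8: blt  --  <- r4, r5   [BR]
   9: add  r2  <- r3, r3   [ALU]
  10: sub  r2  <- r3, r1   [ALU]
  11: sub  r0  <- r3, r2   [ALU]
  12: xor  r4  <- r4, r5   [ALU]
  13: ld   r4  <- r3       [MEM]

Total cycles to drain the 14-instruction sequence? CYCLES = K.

0. ld @i0  | no-port MEM/MEM
1. st @i1  | no-port MEM/BR
2. blt @i2  | no-port BR/MEM
3. ld @i3  | WAW r1
4. or mul @i4,i5  | 2-wide
5. sll beq @i6,i7  | 2-wide
6. blt add @i8,i9  | 2-wide
7. sub @i10  | RAW r2
8. sub xor @i11,i12  | 2-wide
9. ld @i13  | tail

CYCLES = 10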